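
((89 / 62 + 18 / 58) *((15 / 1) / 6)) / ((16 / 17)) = 266815 / 57536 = 4.64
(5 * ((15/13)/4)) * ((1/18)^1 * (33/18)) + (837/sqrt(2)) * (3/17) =275/1872 + 2511 * sqrt(2)/34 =104.59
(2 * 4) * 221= 1768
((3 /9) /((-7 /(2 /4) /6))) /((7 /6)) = -6 /49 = -0.12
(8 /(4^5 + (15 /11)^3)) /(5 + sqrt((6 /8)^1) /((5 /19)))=5324000 /1936074023 - 2023120 * sqrt(3) /1936074023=0.00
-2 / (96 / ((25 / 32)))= -25 / 1536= -0.02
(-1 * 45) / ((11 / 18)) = -810 / 11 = -73.64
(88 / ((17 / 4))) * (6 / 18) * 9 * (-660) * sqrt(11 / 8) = -174240 * sqrt(22) / 17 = -48074.00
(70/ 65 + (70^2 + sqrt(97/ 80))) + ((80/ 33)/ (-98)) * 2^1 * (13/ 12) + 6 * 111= sqrt(485)/ 20 + 351073192/ 63063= 5568.12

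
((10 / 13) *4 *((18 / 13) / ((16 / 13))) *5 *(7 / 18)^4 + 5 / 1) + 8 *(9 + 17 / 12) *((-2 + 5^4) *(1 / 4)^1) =1968875185 / 151632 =12984.56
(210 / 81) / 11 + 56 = 56.24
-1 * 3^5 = -243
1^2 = 1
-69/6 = -23/2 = -11.50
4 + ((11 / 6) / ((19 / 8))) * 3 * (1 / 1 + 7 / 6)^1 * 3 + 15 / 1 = 647 / 19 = 34.05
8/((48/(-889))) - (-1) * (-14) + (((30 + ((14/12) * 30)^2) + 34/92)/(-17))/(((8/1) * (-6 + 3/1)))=-159.09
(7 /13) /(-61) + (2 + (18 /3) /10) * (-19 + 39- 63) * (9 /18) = -443357 /7930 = -55.91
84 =84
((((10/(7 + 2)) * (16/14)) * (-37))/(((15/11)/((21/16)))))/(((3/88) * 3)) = -442.17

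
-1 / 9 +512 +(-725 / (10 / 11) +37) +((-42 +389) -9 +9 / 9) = 1627 / 18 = 90.39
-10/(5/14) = -28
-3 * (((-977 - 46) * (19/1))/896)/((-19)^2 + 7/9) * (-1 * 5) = -238545/265216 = -0.90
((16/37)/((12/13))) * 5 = 260/111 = 2.34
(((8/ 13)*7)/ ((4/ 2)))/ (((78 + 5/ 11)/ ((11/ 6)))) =1694/ 33657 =0.05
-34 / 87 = -0.39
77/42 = 11/6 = 1.83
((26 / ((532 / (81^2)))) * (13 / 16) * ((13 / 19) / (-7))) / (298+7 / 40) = -72072585 / 843906812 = -0.09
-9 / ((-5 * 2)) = 9 / 10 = 0.90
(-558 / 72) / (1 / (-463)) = 14353 / 4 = 3588.25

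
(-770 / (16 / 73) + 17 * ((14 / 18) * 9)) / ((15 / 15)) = -27153 / 8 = -3394.12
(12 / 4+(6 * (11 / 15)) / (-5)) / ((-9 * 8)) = -53 / 1800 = -0.03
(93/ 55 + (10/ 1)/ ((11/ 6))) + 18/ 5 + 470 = 26441/ 55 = 480.75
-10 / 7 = -1.43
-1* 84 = -84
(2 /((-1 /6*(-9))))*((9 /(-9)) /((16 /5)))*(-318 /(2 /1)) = 265 /4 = 66.25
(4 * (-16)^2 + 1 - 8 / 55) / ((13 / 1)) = 56367 / 715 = 78.83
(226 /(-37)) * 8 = -1808 /37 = -48.86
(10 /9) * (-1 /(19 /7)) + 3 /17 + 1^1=2230 /2907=0.77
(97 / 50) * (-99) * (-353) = 3389859 / 50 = 67797.18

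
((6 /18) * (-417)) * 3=-417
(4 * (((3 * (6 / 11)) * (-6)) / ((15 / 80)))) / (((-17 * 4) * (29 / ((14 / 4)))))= 2016 / 5423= 0.37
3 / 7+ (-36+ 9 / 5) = -1182 / 35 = -33.77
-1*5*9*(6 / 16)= -135 / 8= -16.88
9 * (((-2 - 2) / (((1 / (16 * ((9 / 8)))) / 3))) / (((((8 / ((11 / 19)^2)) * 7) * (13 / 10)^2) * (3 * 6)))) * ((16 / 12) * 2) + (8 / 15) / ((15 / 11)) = -60428456 / 96089175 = -0.63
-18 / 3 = -6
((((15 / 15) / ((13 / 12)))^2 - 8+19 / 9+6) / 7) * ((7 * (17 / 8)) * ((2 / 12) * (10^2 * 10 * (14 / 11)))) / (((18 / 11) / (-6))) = -21791875 / 13689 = -1591.93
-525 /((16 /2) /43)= -2821.88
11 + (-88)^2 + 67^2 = 12244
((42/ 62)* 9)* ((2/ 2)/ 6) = 63/ 62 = 1.02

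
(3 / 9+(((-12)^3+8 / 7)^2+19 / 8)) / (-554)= -3506877041 / 651504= -5382.74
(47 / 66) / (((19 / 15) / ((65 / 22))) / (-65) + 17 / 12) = 1985750 / 3931983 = 0.51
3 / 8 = 0.38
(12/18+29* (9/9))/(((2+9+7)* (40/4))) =0.16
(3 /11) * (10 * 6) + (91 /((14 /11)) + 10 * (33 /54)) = 18607 /198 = 93.97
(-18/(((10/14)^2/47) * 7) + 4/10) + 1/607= -3588559/15175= -236.48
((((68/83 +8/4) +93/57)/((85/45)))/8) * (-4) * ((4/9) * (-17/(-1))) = -14038/1577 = -8.90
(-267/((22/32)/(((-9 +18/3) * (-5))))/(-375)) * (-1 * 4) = -17088/275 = -62.14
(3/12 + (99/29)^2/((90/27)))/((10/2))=63011/84100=0.75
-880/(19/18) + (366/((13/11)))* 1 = -523.99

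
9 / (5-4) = 9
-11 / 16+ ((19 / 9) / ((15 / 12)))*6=9.45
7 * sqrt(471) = 151.92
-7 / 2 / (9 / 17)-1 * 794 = -14411 / 18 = -800.61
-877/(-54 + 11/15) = 16.46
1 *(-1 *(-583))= 583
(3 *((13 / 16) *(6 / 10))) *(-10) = -117 / 8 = -14.62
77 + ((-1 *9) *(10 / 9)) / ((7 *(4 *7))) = 7541 / 98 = 76.95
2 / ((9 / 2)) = 4 / 9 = 0.44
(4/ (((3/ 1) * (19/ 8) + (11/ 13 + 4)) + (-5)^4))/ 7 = 416/ 463715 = 0.00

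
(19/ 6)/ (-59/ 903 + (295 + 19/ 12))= 11438/ 1071023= 0.01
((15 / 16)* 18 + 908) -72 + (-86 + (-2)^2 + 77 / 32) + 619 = 44553 / 32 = 1392.28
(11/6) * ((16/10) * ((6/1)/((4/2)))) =44/5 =8.80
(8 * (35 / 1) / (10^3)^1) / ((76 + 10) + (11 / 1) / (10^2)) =28 / 8611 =0.00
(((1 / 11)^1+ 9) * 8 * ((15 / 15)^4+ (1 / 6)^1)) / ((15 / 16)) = 8960 / 99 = 90.51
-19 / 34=-0.56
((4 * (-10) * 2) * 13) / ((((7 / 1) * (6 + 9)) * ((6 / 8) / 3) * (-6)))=416 / 63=6.60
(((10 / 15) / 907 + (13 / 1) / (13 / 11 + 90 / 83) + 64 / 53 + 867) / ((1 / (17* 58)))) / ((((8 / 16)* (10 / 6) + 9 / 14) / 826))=1486633591334595592 / 3083225869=482168240.18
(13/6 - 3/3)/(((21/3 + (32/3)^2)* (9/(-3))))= -0.00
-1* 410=-410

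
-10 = -10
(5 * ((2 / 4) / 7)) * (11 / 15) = 11 / 42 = 0.26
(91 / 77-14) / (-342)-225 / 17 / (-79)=345271 / 1684122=0.21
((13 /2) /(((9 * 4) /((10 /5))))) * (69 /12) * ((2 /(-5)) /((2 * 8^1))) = -299 /5760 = -0.05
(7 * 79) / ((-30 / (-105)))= 3871 / 2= 1935.50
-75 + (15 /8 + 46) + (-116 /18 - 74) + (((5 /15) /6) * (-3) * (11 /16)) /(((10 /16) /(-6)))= -38329 /360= -106.47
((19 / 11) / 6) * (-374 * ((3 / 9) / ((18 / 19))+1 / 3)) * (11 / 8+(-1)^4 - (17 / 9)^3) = 304188803 / 944784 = 321.97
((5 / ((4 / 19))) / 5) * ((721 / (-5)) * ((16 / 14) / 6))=-1957 / 15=-130.47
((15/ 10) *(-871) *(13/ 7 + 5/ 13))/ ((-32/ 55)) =563805/ 112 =5033.97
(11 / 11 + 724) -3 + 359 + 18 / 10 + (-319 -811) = -47.20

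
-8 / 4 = -2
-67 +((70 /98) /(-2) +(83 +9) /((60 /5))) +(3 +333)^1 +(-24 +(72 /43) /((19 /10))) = 8687989 /34314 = 253.19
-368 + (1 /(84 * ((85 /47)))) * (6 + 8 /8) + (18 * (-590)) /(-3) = 3235487 /1020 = 3172.05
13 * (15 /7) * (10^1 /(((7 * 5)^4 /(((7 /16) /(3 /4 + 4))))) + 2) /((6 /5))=42360513 /912380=46.43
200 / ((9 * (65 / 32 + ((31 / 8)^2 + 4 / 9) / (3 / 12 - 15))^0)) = 200 / 9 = 22.22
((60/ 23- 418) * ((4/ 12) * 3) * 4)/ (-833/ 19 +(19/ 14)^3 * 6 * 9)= -996214688/ 54643193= -18.23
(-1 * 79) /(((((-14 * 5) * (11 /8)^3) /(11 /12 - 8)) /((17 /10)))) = -730592 /139755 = -5.23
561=561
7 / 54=0.13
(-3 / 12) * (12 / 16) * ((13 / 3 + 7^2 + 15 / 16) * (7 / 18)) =-18235 / 4608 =-3.96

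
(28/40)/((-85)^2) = 7/72250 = 0.00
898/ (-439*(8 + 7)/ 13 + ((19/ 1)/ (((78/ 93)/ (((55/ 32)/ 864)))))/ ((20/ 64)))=-40345344/ 22751281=-1.77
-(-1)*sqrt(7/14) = 0.71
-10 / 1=-10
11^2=121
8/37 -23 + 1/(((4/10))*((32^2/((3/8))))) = -13811157/606208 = -22.78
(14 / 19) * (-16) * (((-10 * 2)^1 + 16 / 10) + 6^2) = -19712 / 95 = -207.49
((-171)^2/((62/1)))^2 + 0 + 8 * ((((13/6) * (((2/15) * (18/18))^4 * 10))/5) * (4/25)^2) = 81161628103514531/364879687500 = 222433.94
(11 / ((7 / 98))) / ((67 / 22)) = 3388 / 67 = 50.57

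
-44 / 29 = -1.52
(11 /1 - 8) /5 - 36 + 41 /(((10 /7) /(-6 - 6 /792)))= -274319 /1320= -207.82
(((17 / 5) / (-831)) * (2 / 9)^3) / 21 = -136 / 63608895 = -0.00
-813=-813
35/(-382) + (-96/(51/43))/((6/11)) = -2892761/19482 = -148.48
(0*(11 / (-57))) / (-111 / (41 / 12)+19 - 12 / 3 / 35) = 0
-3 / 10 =-0.30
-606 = -606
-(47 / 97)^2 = -2209 / 9409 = -0.23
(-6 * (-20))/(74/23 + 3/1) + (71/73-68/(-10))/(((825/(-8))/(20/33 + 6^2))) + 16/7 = 17025201112/904278375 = 18.83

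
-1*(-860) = 860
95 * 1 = 95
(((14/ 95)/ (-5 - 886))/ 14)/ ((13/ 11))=-0.00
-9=-9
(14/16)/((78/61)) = 427/624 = 0.68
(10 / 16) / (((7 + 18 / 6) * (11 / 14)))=7 / 88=0.08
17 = 17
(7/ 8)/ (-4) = -7/ 32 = -0.22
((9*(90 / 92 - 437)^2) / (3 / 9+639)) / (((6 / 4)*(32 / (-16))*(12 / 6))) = -3620549241 / 8116976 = -446.05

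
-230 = -230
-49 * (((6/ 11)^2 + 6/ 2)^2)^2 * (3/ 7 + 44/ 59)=-86046133771395/ 12647173979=-6803.59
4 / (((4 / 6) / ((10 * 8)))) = 480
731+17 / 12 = 8789 / 12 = 732.42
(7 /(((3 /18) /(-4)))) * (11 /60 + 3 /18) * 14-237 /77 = -318117 /385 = -826.28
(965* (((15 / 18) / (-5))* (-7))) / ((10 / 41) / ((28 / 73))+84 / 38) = 36835015 / 93129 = 395.53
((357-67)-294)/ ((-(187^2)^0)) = 4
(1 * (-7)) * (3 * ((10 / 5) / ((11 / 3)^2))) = -378 / 121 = -3.12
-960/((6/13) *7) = -2080/7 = -297.14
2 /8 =0.25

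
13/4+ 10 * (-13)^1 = -507/4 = -126.75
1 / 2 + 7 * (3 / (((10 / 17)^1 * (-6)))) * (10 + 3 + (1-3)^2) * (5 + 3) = -8087 / 10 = -808.70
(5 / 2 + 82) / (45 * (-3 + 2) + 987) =169 / 1884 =0.09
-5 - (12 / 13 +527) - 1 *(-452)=-1052 / 13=-80.92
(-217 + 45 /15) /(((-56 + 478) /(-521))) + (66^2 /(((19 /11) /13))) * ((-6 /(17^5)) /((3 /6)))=1502325392345 /5692206713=263.93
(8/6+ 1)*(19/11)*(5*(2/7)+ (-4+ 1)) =-19/3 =-6.33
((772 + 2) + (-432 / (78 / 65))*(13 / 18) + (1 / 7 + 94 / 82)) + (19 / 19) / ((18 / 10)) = 1332427 / 2583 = 515.84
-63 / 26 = -2.42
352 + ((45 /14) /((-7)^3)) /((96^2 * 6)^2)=574261555101691 /1631424872448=352.00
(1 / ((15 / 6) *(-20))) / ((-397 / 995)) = 199 / 3970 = 0.05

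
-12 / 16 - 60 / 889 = -2907 / 3556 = -0.82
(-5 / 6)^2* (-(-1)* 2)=1.39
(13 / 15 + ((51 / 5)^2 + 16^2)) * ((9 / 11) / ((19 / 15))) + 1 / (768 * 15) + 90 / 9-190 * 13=-5361610543 / 2407680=-2226.88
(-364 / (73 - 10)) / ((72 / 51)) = -4.09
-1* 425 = -425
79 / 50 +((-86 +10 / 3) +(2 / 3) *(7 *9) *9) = 44537 / 150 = 296.91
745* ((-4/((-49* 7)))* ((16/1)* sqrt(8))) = 393.18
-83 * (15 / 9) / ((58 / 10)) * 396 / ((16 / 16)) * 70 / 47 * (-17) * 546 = 177963786000 / 1363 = 130567708.00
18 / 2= 9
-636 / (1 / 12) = -7632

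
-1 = -1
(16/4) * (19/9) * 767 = 58292/9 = 6476.89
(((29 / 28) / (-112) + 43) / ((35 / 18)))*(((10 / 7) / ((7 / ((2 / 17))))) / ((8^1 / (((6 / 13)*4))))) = 3640113 / 29714776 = 0.12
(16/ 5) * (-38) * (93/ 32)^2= -164331/ 160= -1027.07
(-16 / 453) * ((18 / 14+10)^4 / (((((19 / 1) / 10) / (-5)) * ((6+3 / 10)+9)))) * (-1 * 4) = -1246402592000 / 3161807271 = -394.21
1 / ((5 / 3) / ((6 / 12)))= 3 / 10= 0.30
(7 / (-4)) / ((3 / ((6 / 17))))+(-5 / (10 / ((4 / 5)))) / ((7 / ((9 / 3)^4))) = -5753 / 1190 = -4.83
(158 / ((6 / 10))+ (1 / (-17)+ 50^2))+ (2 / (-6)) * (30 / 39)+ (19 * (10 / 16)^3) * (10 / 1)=158944887 / 56576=2809.40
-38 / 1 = -38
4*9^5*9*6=12754584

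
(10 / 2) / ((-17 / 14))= -70 / 17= -4.12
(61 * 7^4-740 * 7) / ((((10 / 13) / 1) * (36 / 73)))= 134075669 / 360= 372432.41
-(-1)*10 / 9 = 10 / 9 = 1.11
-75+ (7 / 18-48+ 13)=-1973 / 18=-109.61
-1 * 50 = -50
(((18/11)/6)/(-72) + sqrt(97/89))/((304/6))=-1/13376 + 3*sqrt(8633)/13528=0.02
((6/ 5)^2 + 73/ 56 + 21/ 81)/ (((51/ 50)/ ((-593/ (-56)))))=67309651/ 2159136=31.17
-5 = -5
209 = 209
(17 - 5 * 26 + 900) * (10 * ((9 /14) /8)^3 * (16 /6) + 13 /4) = 225547117 /87808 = 2568.64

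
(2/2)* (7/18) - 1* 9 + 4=-83/18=-4.61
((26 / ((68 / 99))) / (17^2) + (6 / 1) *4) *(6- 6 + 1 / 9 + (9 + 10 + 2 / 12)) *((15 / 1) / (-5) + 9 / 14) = -43097747 / 39304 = -1096.52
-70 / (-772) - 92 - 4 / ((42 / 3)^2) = -1738759 / 18914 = -91.93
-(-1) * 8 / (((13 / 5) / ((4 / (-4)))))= -40 / 13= -3.08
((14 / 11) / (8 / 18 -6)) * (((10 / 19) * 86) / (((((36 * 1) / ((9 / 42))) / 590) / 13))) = -473.41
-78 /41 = -1.90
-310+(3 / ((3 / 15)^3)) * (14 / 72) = -2845 / 12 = -237.08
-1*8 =-8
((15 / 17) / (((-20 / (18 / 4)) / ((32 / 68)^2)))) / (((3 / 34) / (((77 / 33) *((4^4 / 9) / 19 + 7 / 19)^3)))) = -3635717008 / 481686993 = -7.55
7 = 7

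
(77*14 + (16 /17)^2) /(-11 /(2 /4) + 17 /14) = -4365172 /84099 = -51.91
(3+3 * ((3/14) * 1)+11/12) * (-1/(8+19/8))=-0.44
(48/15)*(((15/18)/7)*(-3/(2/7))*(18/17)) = -72/17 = -4.24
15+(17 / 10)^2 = 17.89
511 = 511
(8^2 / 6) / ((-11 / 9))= -96 / 11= -8.73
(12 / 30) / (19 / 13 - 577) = -0.00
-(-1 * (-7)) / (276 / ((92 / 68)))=-7 / 204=-0.03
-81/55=-1.47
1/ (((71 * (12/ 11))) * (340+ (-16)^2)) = 11/ 507792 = 0.00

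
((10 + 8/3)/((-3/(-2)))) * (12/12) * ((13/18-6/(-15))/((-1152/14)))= -13433/116640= -0.12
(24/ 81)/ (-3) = -8/ 81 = -0.10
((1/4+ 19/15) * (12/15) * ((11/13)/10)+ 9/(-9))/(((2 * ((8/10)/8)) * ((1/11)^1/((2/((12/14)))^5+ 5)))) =-3660.27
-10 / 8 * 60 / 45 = -5 / 3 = -1.67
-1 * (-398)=398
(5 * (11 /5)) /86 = 11 /86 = 0.13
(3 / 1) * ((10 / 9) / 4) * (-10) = -25 / 3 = -8.33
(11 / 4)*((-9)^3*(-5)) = 40095 / 4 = 10023.75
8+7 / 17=143 / 17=8.41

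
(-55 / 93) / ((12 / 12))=-55 / 93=-0.59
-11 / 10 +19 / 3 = 157 / 30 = 5.23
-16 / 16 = -1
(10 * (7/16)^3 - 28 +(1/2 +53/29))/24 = -491667/475136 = -1.03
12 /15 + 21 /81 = 143 /135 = 1.06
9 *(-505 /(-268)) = 4545 /268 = 16.96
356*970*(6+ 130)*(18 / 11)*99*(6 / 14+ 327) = 2491106118582.86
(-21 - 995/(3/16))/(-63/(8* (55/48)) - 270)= 879065/45684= 19.24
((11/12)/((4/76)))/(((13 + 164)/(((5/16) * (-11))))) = -11495/33984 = -0.34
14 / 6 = 7 / 3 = 2.33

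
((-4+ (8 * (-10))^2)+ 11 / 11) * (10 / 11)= 63970 / 11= 5815.45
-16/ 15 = -1.07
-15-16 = -31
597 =597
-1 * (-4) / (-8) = -1 / 2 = -0.50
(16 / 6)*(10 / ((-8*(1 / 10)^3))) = -10000 / 3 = -3333.33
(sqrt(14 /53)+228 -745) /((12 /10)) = -2585 /6+5 * sqrt(742) /318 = -430.41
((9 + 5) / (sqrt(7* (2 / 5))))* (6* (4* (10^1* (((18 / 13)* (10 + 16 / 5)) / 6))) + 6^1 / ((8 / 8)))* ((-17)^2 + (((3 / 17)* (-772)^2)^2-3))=30631473490931556* sqrt(70) / 3757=68214345019165.90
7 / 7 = 1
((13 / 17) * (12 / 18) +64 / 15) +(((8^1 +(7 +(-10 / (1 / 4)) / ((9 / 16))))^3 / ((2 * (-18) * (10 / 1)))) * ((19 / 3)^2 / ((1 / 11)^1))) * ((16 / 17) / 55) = 18620906944 / 5019165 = 3709.96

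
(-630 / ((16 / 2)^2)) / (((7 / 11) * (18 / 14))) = -385 / 32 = -12.03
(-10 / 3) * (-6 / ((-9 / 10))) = -200 / 9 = -22.22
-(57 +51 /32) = -1875 /32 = -58.59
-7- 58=-65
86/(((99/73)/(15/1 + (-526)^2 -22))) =192991998/11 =17544727.09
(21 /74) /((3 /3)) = 21 /74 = 0.28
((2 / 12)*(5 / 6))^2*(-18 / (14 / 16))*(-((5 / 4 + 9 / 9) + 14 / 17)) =5225 / 4284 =1.22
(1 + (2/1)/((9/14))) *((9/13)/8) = 37/104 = 0.36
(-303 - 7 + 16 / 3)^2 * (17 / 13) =14201732 / 117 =121382.32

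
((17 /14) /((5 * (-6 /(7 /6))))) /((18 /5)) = -17 /1296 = -0.01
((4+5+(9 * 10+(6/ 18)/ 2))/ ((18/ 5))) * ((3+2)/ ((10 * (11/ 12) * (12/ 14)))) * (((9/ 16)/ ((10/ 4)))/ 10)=833/ 2112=0.39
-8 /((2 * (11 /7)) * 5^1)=-28 /55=-0.51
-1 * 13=-13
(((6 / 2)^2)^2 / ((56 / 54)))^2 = 4782969 / 784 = 6100.73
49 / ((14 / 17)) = 119 / 2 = 59.50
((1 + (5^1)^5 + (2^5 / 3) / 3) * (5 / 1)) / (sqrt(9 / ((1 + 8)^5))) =1267470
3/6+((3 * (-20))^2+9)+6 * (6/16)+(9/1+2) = 14491/4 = 3622.75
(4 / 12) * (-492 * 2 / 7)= -328 / 7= -46.86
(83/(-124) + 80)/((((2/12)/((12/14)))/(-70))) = -885330/31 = -28559.03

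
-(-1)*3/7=0.43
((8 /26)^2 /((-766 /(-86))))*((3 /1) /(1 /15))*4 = 123840 /64727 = 1.91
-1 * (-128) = 128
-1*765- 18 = -783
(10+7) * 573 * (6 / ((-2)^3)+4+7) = 399381 / 4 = 99845.25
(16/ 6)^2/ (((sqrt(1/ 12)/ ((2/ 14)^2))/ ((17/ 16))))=136*sqrt(3)/ 441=0.53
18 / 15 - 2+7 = 31 / 5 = 6.20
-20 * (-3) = 60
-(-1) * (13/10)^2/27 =0.06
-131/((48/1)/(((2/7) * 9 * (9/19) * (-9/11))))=31833/11704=2.72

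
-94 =-94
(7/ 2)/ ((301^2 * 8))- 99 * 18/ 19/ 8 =-46128833/ 3934672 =-11.72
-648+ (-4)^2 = -632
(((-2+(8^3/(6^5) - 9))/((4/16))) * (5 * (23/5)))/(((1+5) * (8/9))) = -188.61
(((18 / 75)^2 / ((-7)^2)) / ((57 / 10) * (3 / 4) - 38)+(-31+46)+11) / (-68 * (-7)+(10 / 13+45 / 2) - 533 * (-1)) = 0.03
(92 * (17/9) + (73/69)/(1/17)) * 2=79390/207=383.53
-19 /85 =-0.22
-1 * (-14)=14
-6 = -6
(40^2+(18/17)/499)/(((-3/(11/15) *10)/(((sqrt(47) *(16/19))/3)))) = -1194407984 *sqrt(47)/108794475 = -75.27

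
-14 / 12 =-7 / 6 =-1.17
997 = 997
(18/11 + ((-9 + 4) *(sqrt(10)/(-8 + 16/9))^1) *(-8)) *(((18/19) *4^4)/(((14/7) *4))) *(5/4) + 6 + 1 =14423/209 - 32400 *sqrt(10)/133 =-701.35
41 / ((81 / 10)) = 410 / 81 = 5.06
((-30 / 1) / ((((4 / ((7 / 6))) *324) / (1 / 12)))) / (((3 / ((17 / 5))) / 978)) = -19397 / 7776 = -2.49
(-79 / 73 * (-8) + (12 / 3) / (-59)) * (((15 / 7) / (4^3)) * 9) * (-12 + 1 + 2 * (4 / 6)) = -12069945 / 482384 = -25.02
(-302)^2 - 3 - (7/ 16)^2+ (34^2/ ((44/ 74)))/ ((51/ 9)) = 257787621/ 2816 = 91543.90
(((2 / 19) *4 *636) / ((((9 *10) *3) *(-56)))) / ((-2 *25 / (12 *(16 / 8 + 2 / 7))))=3392 / 349125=0.01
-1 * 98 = -98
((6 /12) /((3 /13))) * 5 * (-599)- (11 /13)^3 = -85548181 /13182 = -6489.77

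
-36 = -36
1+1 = 2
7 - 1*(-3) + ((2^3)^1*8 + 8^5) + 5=32847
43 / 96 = 0.45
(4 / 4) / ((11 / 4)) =4 / 11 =0.36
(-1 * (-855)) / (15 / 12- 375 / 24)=-1368 / 23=-59.48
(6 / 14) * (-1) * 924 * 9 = -3564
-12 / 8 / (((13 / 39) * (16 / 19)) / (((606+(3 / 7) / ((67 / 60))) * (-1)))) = 24315687 / 7504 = 3240.36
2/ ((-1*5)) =-2/ 5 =-0.40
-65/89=-0.73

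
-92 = -92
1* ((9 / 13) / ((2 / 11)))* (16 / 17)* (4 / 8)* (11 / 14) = 2178 / 1547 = 1.41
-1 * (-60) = 60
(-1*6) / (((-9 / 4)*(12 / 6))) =4 / 3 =1.33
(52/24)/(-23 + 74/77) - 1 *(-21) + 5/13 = 2817583/132366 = 21.29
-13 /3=-4.33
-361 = -361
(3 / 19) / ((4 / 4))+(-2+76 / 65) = -0.67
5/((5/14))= 14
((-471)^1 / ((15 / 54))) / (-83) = 8478 / 415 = 20.43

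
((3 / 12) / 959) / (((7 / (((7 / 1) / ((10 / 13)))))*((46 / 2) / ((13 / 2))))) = 169 / 1764560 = 0.00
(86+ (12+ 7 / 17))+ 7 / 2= 101.91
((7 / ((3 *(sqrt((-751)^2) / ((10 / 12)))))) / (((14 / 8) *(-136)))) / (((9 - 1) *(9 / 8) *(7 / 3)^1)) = -5 / 9651852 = -0.00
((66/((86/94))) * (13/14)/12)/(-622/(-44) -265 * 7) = -73931/24380398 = -0.00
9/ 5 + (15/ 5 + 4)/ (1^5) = 44/ 5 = 8.80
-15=-15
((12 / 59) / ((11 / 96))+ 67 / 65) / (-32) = -118363 / 1349920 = -0.09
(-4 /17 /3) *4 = -16 /51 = -0.31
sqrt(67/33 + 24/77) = sqrt(124971)/231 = 1.53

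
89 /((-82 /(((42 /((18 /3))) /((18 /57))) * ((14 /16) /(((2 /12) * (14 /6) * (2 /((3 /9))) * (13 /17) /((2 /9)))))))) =-201229 /76752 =-2.62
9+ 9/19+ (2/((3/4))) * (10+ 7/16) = 4253/114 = 37.31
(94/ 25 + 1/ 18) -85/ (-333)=7531/ 1850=4.07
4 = 4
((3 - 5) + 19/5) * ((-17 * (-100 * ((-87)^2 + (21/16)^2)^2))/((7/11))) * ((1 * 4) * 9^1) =284479668805278375/28672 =9921863448844.81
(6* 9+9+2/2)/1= 64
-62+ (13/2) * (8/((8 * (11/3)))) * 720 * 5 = 69518/11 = 6319.82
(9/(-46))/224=-0.00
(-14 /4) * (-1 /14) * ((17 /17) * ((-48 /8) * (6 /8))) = -9 /8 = -1.12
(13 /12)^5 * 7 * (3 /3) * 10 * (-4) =-12995255 /31104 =-417.80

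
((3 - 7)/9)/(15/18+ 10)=-0.04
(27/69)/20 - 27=-26.98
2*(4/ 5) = 1.60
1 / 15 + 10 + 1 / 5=154 / 15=10.27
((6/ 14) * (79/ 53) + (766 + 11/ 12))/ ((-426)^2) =3417157/ 807931152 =0.00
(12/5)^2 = 144/25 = 5.76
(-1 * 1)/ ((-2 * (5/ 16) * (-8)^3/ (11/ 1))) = -0.03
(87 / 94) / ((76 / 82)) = 3567 / 3572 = 1.00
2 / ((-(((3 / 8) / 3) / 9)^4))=-53747712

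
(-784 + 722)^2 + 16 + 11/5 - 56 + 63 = 19346/5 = 3869.20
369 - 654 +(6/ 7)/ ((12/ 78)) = -1956/ 7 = -279.43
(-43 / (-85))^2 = 1849 / 7225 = 0.26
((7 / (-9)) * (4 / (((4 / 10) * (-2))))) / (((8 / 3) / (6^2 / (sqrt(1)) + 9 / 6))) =875 / 16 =54.69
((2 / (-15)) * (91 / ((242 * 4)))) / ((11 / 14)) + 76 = 3034043 / 39930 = 75.98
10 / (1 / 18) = 180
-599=-599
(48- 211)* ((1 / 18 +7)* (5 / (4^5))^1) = -103505 / 18432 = -5.62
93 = 93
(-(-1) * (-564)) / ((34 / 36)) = -10152 / 17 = -597.18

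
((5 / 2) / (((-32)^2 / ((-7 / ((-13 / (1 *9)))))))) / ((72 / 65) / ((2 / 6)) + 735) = 525 / 32761856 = 0.00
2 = 2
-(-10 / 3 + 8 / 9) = 22 / 9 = 2.44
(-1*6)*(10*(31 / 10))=-186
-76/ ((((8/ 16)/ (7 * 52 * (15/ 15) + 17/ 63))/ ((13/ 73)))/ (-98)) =634861136/ 657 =966303.10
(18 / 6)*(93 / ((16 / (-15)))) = -261.56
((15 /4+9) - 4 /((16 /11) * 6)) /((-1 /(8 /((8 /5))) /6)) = -1475 /4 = -368.75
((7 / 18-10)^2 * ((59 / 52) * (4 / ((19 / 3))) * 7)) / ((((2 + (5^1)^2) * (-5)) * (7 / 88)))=-38847842 / 900315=-43.15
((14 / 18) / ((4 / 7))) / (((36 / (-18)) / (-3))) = 49 / 24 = 2.04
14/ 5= 2.80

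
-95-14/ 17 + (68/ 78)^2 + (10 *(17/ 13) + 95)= 336488/ 25857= 13.01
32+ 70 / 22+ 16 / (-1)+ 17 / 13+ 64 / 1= 12082 / 143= 84.49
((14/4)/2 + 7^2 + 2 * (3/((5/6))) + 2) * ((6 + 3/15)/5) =37169/500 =74.34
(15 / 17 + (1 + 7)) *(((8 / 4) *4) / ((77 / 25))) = 30200 / 1309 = 23.07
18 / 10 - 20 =-91 / 5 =-18.20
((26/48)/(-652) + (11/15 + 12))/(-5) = -996191/391200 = -2.55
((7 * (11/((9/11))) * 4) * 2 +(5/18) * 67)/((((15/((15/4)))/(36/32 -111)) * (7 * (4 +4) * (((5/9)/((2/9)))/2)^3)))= -1356297/7000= -193.76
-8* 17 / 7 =-136 / 7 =-19.43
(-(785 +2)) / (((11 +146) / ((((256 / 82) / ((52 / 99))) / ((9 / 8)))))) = -2216192 / 83681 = -26.48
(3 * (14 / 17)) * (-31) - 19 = -1625 / 17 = -95.59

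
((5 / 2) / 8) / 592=5 / 9472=0.00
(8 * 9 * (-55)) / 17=-3960 / 17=-232.94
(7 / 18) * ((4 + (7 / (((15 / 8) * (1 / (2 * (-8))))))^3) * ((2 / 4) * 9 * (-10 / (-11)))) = -2517583726 / 7425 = -339068.52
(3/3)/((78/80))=40/39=1.03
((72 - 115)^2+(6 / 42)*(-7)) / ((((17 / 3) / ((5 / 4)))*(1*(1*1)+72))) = 6930 / 1241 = 5.58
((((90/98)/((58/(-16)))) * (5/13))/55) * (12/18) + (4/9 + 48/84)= 1855696/1828827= 1.01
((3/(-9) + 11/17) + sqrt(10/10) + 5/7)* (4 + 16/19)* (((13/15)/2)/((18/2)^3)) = 432952/74172105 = 0.01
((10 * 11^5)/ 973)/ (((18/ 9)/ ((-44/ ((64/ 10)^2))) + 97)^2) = 121794818750/ 666020999637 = 0.18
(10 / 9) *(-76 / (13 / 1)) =-760 / 117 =-6.50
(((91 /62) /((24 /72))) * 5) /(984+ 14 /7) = 1365 /61132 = 0.02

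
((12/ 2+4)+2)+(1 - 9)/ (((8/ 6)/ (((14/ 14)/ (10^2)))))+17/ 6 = 1108/ 75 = 14.77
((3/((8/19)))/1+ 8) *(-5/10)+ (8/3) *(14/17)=-4379/816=-5.37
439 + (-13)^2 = 608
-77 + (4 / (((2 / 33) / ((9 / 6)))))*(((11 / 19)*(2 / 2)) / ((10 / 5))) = -1837 / 38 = -48.34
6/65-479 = -31129/65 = -478.91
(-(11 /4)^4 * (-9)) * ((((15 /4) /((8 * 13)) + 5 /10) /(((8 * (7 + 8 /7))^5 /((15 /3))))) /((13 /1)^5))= 274369485005 /86622708963564576571392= 0.00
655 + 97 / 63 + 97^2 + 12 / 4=634318 / 63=10068.54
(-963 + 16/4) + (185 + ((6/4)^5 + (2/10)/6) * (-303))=-493601/160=-3085.01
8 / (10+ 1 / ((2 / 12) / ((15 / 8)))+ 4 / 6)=96 / 263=0.37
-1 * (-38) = 38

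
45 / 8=5.62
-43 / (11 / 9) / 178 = -387 / 1958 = -0.20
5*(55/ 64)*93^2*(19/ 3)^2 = 95403275/ 64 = 1490676.17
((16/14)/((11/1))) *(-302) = -2416/77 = -31.38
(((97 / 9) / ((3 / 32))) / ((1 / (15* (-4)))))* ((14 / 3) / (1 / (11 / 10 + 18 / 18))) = -67598.22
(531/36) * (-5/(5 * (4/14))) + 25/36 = -3667/72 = -50.93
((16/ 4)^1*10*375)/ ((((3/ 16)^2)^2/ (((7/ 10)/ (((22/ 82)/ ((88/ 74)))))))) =37617664000/ 999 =37655319.32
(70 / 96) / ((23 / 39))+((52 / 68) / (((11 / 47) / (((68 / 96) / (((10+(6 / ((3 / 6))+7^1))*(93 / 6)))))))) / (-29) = 391399853 / 316606224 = 1.24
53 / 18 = 2.94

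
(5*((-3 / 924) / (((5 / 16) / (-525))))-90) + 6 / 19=-62.41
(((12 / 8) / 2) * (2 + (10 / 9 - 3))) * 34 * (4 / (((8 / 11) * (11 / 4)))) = 5.67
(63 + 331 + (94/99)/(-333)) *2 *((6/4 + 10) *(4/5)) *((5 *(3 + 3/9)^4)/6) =5974895840000/8010981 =745838.22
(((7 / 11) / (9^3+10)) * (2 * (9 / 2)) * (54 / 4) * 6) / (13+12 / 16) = 20412 / 447095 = 0.05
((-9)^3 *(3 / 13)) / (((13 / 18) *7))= -39366 / 1183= -33.28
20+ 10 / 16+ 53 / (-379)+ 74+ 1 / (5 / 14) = 1474843 / 15160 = 97.29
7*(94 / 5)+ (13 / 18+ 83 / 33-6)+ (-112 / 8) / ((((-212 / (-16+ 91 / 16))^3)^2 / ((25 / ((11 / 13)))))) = 48568211349320348812118689 / 376973016495723003248640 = 128.84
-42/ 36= -7/ 6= -1.17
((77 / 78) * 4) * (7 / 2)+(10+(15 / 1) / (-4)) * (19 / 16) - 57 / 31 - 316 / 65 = 5626063 / 386880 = 14.54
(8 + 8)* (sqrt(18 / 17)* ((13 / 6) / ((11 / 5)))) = 520* sqrt(34) / 187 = 16.21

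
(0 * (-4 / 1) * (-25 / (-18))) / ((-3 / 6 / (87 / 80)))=0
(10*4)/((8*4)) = 1.25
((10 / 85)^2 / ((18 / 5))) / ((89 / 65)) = 650 / 231489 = 0.00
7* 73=511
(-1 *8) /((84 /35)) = -10 /3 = -3.33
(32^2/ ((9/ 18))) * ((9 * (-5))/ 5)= -18432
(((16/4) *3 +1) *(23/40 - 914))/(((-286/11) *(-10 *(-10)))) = 36537/8000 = 4.57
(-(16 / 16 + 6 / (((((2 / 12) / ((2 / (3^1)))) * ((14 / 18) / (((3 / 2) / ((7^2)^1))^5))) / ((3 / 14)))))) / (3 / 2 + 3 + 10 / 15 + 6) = -332190951873 / 3709464969868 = -0.09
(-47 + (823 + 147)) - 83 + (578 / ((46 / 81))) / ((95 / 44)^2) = 219682824 / 207575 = 1058.33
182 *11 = 2002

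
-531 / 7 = -75.86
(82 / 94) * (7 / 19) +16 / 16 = 1180 / 893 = 1.32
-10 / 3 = -3.33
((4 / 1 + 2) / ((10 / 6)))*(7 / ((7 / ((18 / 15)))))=108 / 25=4.32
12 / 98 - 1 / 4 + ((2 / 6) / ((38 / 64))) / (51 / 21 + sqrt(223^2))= -1102373 / 8814708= -0.13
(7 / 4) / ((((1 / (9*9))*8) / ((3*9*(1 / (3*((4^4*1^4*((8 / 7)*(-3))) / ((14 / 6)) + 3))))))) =-83349 / 195040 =-0.43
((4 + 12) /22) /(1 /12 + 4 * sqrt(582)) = -96 /14750197 + 4608 * sqrt(582) /14750197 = 0.01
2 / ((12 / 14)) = 7 / 3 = 2.33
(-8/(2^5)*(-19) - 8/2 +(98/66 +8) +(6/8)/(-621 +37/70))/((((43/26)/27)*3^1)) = 176013159/3160586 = 55.69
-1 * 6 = -6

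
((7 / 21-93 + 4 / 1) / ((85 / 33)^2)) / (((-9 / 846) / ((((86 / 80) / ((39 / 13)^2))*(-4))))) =-65047906 / 108375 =-600.21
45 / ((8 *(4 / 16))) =45 / 2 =22.50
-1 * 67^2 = -4489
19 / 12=1.58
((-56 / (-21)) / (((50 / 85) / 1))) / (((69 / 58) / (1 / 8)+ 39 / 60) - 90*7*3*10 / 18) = -7888 / 1809309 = -0.00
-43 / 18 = -2.39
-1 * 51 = -51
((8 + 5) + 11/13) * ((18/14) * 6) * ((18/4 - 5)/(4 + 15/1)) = -4860/1729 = -2.81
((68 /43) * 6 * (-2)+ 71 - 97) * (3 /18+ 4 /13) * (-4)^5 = 36637696 /1677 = 21847.17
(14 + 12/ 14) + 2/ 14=15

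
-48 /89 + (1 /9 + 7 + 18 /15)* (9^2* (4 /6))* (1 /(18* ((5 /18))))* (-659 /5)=-131618844 /11125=-11830.91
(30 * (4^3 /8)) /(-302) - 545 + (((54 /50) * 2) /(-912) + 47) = -286209759 /573800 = -498.80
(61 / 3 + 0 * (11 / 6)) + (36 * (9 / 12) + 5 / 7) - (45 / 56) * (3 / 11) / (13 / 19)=47.73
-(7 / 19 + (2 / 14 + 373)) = -49677 / 133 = -373.51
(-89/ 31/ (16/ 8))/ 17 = -0.08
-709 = -709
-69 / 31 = -2.23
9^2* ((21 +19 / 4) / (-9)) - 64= -1183 / 4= -295.75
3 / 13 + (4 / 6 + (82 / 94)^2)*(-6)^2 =1482543 / 28717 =51.63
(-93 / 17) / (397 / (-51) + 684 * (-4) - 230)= 279 / 151663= 0.00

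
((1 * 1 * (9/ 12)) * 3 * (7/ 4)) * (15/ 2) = 945/ 32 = 29.53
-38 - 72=-110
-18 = -18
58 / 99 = 0.59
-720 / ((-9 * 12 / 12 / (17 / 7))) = 1360 / 7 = 194.29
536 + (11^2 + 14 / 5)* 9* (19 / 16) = 148729 / 80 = 1859.11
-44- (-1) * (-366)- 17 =-427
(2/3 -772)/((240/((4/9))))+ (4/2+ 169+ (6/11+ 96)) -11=255.12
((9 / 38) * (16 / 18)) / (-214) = -2 / 2033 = -0.00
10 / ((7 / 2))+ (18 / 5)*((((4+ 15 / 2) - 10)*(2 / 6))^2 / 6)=421 / 140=3.01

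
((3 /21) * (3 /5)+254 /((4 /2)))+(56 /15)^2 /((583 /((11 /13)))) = 137932192 /1085175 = 127.11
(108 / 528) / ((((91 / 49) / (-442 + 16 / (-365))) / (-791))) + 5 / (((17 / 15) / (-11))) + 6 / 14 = 477803607111 / 12422410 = 38463.04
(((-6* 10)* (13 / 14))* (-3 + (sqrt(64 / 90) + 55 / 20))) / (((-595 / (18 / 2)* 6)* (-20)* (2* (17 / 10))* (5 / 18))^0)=195 / 14 - 104* sqrt(10) / 7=-33.05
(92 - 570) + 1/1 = -477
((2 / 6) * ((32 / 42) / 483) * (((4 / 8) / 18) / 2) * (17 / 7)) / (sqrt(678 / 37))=17 * sqrt(25086) / 649872153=0.00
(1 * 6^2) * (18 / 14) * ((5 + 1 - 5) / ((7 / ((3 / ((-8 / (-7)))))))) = 243 / 14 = 17.36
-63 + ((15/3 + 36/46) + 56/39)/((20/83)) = -118559/3588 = -33.04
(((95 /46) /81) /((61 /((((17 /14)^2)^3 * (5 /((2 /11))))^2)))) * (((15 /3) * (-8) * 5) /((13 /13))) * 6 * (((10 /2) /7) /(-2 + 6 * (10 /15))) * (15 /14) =-104644415889939104609375 /70155655093160534016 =-1491.60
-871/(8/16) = -1742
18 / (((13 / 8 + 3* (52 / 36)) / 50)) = 21600 / 143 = 151.05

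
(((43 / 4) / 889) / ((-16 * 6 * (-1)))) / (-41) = -43 / 13996416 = -0.00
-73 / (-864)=73 / 864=0.08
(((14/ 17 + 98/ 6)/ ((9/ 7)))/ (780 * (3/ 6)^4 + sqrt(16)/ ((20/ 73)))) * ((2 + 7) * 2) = 35000/ 9231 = 3.79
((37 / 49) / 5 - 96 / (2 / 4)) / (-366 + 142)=47003 / 54880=0.86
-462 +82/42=-9661/21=-460.05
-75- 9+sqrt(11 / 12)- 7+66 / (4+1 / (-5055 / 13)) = -136837 / 1837+sqrt(33) / 6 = -73.53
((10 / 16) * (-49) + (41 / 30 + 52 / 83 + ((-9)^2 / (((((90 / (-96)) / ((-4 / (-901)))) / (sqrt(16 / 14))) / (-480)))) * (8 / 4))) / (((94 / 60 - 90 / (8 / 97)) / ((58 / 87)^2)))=570346 / 48839607 - 17694720 * sqrt(14) / 412357967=-0.15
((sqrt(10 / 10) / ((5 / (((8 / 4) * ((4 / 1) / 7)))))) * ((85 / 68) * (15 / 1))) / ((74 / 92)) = 1380 / 259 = 5.33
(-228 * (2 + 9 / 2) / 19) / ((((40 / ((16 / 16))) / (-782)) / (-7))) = -106743 / 10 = -10674.30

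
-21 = -21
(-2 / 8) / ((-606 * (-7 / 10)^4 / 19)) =23750 / 727503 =0.03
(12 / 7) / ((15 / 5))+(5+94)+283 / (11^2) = 86318 / 847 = 101.91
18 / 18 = 1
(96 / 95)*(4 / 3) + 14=1458 / 95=15.35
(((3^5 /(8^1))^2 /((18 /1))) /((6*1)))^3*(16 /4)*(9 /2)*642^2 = 9700607289512907 /2097152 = 4625610012.78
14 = 14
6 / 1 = 6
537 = 537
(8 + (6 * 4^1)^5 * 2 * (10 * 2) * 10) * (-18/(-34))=28665446472/17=1686202733.65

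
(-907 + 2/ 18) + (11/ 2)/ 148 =-906.85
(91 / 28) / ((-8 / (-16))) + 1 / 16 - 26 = -311 / 16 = -19.44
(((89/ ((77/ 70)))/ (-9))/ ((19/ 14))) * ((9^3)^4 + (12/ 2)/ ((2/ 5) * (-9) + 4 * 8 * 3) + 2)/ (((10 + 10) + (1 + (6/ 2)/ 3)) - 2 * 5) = -155904307309.01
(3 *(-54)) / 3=-54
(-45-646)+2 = -689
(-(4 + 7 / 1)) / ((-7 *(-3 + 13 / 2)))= 22 / 49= 0.45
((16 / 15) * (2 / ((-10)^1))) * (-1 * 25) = 16 / 3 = 5.33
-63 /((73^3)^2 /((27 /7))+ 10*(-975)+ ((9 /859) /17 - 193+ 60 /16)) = -99358812 /61878128106522731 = -0.00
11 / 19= 0.58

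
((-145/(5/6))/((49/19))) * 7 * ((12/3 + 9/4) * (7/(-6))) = 13775/4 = 3443.75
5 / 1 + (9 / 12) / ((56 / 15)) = 1165 / 224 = 5.20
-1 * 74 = -74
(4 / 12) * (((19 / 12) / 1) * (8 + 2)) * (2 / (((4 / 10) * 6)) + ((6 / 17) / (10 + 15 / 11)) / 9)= 202711 / 45900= 4.42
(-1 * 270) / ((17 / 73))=-19710 / 17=-1159.41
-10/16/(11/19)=-95/88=-1.08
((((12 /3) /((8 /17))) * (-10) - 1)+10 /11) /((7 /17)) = -15912 /77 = -206.65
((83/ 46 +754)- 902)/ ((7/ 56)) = -26900/ 23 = -1169.57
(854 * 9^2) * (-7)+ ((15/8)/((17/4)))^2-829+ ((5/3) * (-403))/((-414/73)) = -348118439537/717876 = -484928.37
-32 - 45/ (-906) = -9649/ 302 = -31.95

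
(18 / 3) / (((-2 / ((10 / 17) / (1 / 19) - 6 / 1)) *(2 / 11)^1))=-1452 / 17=-85.41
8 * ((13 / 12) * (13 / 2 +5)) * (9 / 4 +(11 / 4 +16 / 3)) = 9269 / 9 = 1029.89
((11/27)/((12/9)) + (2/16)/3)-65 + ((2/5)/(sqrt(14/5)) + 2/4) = -4619/72 + sqrt(70)/35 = -63.91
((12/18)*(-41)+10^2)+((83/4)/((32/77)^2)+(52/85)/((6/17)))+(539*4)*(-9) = -393409673/20480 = -19209.46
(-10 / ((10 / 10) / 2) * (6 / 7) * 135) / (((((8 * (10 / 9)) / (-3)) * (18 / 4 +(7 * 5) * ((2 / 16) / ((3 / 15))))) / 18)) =787320 / 1477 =533.05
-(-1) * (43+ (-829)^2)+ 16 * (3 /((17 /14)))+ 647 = 11695499 /17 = 687970.53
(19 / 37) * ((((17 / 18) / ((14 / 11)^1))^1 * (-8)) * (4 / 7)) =-1.74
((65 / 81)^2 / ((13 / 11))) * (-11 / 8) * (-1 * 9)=39325 / 5832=6.74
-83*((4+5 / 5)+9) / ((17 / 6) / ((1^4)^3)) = -6972 / 17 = -410.12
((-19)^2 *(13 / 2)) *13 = 61009 / 2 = 30504.50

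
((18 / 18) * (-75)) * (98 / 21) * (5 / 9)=-194.44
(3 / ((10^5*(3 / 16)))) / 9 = 1 / 56250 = 0.00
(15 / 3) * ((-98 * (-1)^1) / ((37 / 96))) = 47040 / 37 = 1271.35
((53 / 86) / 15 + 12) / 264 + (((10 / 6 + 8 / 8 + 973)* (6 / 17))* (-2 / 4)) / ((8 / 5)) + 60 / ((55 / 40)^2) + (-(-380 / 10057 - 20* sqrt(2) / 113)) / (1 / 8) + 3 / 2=-47412524402443 / 640477229040 + 160* sqrt(2) / 113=-72.02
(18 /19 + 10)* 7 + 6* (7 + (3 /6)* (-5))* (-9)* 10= -44714 /19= -2353.37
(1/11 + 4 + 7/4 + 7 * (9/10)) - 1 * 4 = 1791/220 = 8.14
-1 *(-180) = 180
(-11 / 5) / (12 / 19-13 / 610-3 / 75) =-127490 / 33047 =-3.86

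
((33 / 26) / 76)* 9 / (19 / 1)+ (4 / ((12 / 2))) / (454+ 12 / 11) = 2643157 / 281917896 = 0.01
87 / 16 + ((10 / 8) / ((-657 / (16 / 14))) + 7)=915041 / 73584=12.44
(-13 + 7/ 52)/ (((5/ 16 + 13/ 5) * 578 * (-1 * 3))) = 0.00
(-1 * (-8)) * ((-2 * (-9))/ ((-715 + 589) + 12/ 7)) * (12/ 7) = -1.99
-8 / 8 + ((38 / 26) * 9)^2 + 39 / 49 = 1431119 / 8281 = 172.82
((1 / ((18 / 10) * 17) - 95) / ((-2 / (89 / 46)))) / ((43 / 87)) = 18750965 / 100878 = 185.88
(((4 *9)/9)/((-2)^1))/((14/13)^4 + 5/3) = -171366/258053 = -0.66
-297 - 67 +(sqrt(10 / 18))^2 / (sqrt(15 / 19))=-364 +sqrt(285) / 27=-363.37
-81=-81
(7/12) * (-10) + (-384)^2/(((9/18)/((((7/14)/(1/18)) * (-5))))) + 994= -79620311/6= -13270051.83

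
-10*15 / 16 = -75 / 8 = -9.38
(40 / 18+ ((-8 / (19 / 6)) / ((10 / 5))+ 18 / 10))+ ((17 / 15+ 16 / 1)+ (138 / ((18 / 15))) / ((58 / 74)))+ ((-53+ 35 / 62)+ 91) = 315422779 / 1537290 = 205.18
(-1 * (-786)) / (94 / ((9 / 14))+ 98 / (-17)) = 60129 / 10745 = 5.60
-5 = -5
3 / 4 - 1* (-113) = 455 / 4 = 113.75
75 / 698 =0.11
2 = 2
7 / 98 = 1 / 14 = 0.07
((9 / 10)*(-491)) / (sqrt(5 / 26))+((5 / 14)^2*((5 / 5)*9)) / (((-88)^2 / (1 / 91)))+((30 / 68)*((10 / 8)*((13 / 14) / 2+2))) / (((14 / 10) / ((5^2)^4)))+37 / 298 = 132661087580558893 / 349862985472 - 4419*sqrt(130) / 50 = 378172.43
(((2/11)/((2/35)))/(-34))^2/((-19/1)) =-1225/2657644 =-0.00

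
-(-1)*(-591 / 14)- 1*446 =-6835 / 14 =-488.21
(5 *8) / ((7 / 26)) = 1040 / 7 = 148.57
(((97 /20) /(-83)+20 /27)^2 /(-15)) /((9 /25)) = -935197561 /10847694960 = -0.09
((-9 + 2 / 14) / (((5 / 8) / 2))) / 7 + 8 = 968 / 245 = 3.95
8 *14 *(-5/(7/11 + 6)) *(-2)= 12320/73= 168.77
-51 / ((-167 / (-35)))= -1785 / 167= -10.69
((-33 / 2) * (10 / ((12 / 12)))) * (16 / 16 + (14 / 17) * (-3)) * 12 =49500 / 17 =2911.76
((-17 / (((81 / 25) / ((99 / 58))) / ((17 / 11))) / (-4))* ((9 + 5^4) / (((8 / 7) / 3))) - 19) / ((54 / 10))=79896895 / 75168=1062.91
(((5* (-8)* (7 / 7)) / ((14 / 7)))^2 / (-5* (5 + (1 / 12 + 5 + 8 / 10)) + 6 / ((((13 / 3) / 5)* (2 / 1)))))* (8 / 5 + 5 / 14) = -854880 / 55643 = -15.36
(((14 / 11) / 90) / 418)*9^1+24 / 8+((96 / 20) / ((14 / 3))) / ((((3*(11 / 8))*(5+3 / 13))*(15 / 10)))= 8295207 / 2735810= 3.03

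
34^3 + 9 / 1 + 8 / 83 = 3262987 / 83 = 39313.10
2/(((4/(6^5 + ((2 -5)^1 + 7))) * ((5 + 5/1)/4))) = 1556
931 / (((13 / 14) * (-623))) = -1862 / 1157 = -1.61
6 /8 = 3 /4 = 0.75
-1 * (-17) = 17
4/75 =0.05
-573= -573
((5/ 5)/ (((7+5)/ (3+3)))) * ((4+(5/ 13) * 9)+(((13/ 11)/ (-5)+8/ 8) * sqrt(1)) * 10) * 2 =2159/ 143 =15.10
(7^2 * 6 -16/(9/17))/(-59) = -2374/531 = -4.47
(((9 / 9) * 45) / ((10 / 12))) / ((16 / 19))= 513 / 8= 64.12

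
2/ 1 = 2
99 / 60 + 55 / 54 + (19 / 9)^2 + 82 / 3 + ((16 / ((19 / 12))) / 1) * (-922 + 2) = -285096163 / 30780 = -9262.38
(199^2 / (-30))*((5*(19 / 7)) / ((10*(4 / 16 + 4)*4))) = -752419 / 7140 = -105.38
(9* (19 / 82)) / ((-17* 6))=-57 / 2788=-0.02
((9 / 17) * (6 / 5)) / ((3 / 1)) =18 / 85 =0.21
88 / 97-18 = -1658 / 97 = -17.09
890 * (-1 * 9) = -8010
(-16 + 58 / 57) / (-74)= 427 / 2109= 0.20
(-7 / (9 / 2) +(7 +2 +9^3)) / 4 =1657 / 9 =184.11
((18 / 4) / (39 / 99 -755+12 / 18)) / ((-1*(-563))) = -297 / 28014880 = -0.00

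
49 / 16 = 3.06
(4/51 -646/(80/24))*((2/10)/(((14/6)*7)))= -7057/2975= -2.37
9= 9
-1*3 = -3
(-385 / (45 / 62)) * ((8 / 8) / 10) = -2387 / 45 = -53.04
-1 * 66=-66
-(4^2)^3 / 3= -4096 / 3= -1365.33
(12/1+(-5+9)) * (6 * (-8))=-768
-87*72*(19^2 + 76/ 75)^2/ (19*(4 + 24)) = -6750987546/ 4375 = -1543082.87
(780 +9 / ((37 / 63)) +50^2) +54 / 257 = 31337237 / 9509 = 3295.53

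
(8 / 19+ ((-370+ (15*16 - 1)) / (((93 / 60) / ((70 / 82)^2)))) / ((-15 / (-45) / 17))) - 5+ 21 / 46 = -143248008933 / 45545014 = -3145.20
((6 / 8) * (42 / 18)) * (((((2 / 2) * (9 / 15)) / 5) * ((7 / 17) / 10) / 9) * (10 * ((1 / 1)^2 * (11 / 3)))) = 539 / 15300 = 0.04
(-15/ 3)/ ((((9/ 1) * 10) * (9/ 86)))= -43/ 81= -0.53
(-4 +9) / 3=5 / 3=1.67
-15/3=-5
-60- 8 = -68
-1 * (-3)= 3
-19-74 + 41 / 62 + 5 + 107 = 19.66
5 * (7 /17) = 35 /17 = 2.06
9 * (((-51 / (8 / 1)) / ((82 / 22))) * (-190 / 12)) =159885 / 656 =243.73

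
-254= -254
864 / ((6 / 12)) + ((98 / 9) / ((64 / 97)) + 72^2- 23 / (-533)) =1063559621 / 153504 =6928.55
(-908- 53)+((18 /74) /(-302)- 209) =-13073589 /11174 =-1170.00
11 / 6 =1.83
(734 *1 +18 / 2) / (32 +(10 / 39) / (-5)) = 28977 / 1246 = 23.26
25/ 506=0.05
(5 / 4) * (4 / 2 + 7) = 45 / 4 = 11.25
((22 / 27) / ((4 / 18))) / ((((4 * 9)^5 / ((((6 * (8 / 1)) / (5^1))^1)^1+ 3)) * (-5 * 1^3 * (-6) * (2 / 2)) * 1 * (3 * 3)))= 77 / 27209779200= 0.00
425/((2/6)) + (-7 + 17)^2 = 1375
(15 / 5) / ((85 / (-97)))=-3.42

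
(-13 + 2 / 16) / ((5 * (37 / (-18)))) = 927 / 740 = 1.25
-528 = -528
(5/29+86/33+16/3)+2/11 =7937/957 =8.29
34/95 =0.36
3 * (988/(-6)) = -494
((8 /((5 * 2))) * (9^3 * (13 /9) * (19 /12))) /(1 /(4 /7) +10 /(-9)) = 240084 /115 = 2087.69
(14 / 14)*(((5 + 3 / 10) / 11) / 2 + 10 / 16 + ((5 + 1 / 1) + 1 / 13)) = 6.94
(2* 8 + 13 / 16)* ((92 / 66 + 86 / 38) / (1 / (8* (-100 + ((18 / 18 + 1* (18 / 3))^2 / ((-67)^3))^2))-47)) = -1859875596650876561 / 1421754112100125474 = -1.31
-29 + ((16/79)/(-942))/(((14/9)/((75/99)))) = -27695999/955031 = -29.00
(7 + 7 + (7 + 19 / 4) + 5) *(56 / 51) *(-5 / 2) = -1435 / 17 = -84.41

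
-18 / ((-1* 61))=18 / 61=0.30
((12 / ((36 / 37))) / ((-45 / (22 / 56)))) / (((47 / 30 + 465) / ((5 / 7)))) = -2035 / 12345354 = -0.00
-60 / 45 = -4 / 3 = -1.33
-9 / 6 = -3 / 2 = -1.50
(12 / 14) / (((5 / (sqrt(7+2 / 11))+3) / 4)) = 1422 / 763 -30 * sqrt(869) / 763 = 0.70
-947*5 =-4735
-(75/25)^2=-9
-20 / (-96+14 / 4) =8 / 37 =0.22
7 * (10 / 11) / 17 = 70 / 187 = 0.37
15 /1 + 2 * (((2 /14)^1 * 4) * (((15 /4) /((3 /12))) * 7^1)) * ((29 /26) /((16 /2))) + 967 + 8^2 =27631 /26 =1062.73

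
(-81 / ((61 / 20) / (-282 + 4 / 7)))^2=55860746.01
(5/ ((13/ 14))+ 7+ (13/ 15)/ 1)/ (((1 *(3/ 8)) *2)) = 10336/ 585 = 17.67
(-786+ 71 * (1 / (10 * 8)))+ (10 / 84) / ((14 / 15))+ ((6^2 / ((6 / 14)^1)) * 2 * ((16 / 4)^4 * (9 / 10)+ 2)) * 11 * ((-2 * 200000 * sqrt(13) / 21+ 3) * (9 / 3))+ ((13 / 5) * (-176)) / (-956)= 3620565540133 / 936880 - 24541440000 * sqrt(13)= -88481555801.43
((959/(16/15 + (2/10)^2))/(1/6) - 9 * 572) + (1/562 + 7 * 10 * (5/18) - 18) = 22184573/419814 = 52.84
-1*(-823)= 823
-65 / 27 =-2.41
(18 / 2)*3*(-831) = -22437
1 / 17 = 0.06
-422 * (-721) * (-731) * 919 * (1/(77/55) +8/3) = -2073198627854/3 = -691066209284.67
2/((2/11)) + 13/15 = 178/15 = 11.87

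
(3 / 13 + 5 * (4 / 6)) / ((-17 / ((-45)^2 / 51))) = -31275 / 3757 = -8.32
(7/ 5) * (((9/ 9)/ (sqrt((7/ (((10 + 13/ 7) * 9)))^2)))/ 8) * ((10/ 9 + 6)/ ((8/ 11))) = 26.09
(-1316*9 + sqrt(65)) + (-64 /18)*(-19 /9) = -958756 /81 + sqrt(65) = -11828.43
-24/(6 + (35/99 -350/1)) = 2376/34021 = 0.07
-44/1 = -44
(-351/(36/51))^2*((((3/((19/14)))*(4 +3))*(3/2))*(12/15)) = 1744649361/380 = 4591182.53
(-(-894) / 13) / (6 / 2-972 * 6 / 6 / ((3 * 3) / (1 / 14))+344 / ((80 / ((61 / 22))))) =1376760 / 144313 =9.54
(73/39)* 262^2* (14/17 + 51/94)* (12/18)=10939039196/93483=117016.35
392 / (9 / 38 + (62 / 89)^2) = 117991216 / 217361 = 542.84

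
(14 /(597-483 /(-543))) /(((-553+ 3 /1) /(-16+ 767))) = -951517 /29759950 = -0.03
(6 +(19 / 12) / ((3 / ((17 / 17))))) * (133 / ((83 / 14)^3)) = 21440930 / 5146083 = 4.17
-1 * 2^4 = -16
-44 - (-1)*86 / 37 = -1542 / 37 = -41.68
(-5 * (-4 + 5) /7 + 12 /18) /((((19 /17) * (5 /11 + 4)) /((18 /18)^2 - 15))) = 374 /2793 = 0.13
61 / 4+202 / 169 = 11117 / 676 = 16.45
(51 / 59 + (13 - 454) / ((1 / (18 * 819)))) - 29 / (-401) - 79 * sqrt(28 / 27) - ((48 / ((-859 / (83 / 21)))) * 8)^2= -5561269406271546768 / 855418802371 - 158 * sqrt(21) / 9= -6501304.63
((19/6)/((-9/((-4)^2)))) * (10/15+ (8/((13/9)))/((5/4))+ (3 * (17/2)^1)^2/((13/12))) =-17941928/5265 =-3407.77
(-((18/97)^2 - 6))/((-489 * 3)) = -18710/4601001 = -0.00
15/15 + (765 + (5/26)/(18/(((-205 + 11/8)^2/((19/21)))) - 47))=5795794524251/7566351806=766.00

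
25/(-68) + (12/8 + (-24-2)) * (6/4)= -37.12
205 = 205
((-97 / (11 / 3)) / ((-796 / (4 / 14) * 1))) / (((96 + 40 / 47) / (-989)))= -13526553 / 139500592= -0.10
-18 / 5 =-3.60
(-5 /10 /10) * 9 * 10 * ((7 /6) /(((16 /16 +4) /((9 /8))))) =-189 /160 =-1.18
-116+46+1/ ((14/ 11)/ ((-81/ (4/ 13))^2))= 12181219/ 224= 54380.44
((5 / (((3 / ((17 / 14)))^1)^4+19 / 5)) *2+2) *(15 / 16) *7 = 504876855 / 34290758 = 14.72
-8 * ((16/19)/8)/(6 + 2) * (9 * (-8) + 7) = 130/19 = 6.84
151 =151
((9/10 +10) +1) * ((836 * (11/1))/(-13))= -8417.88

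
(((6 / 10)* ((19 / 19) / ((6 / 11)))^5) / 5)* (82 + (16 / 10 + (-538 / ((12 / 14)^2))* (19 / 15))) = -2097.52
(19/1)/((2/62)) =589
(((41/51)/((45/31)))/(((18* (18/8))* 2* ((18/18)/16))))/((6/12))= 40672/185895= 0.22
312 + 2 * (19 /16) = 2515 /8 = 314.38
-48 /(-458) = 24 /229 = 0.10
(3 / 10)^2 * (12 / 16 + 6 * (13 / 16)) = 81 / 160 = 0.51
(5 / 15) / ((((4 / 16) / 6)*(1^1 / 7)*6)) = 28 / 3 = 9.33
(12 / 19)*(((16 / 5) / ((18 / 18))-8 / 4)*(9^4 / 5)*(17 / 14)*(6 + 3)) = 36137988 / 3325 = 10868.57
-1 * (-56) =56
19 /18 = 1.06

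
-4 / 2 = -2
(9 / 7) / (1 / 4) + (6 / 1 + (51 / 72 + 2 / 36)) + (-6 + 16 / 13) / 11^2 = 11.87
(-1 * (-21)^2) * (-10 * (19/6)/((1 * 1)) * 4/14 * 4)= 15960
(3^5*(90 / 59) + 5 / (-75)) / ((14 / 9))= 983973 / 4130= 238.25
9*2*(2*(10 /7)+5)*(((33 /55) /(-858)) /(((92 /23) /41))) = -369 /364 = -1.01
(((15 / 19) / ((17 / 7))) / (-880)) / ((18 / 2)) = -7 / 170544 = -0.00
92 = 92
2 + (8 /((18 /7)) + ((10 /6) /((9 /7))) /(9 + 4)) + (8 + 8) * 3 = 18677 /351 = 53.21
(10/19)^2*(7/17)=700/6137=0.11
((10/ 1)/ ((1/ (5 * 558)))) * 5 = 139500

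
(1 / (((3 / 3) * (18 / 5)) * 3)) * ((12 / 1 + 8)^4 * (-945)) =-14000000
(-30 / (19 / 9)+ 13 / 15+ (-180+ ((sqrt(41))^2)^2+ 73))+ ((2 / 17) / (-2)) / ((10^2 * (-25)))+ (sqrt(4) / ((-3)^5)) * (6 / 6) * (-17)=306263309117 / 196222500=1560.80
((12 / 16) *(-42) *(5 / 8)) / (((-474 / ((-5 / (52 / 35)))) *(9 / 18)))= -18375 / 65728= -0.28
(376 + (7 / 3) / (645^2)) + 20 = 396.00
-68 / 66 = -34 / 33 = -1.03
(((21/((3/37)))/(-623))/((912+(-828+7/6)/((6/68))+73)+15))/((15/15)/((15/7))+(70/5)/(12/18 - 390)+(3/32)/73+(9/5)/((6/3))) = 0.00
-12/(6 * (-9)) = 2/9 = 0.22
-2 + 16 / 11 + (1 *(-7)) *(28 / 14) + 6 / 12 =-14.05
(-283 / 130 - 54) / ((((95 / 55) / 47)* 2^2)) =-3775651 / 9880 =-382.15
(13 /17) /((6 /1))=0.13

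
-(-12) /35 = 12 /35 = 0.34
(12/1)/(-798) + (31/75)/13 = 2173/129675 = 0.02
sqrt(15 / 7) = sqrt(105) / 7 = 1.46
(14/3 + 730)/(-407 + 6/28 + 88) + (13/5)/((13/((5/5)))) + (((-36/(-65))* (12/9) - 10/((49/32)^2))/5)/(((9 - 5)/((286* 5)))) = -8173185079/32146989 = -254.24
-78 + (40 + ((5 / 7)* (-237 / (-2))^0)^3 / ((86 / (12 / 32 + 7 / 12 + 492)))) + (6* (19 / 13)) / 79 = -26029023599 / 727066704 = -35.80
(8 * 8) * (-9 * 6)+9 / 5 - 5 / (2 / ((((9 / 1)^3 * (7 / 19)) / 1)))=-4125.65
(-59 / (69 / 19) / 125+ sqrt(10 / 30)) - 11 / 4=-99359 / 34500+ sqrt(3) / 3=-2.30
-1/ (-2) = 1/ 2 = 0.50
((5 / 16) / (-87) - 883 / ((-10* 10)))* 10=307159 / 3480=88.26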